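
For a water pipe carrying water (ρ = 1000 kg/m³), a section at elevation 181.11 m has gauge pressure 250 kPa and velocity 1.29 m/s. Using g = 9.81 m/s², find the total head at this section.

Pressure head ψ = P/(ρg) = 250×1000 / (1000 × 9.81) = 25.48 m.
Velocity head = v²/(2g) = 1.29² / (2 × 9.81) = 0.085 m.
h = z + ψ + v²/(2g) = 181.11 + 25.48 + 0.085 = 206.68 m.

h ≈ 206.68 m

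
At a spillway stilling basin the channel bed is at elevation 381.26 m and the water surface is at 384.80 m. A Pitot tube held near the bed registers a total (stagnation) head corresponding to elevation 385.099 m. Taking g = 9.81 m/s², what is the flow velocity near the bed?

Near the bed, under hydrostatic conditions, the piezometric head (z + ψ) equals the free-surface elevation, 384.80 m.
Velocity head = total − piezometric = 385.099 − 384.80 = 0.299 m.
v = √(2g·h_v) = √(2 × 9.81 × 0.299) = 2.42 m/s.

v ≈ 2.42 m/s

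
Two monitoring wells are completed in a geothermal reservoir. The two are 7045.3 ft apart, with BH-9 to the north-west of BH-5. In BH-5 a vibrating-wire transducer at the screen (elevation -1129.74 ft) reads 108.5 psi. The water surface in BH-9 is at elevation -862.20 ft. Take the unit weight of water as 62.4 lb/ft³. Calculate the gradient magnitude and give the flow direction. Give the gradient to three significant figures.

i ≈ 0.00244; groundwater flows toward the south-east

Pressure head at BH-5: ψ = 144·P/γ = 144 × 108.5 / 62.4 = 250.38 ft.
Total head at BH-5: h = z + ψ = -1129.74 + 250.38 = -879.36 ft.
Total head at BH-9: h = -862.20 ft (water level in the piezometer is the total head).
Head difference: h(BH-5) − h(BH-9) = -879.36 − (-862.20) = -17.16 ft.
Hydraulic gradient: i = |Δh| / L = 17.16 / 7045.3 = 0.00244.
Flow is from higher to lower head: from BH-9 toward BH-5, i.e. toward the south-east.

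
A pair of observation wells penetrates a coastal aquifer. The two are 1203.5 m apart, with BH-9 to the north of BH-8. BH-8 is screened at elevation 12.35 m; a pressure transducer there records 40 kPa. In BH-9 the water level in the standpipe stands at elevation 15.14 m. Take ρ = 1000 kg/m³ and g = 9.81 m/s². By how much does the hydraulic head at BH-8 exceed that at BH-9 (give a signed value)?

Pressure head at BH-8: ψ = P/(ρg) = 40×1000 / (1000 × 9.81) = 4.08 m.
Total head at BH-8: h = z + ψ = 12.35 + 4.08 = 16.43 m.
Total head at BH-9: h = 15.14 m (water level in the piezometer is the total head).
Head difference: h(BH-8) − h(BH-9) = 16.43 − 15.14 = 1.29 m.

Δh ≈ 1.29 m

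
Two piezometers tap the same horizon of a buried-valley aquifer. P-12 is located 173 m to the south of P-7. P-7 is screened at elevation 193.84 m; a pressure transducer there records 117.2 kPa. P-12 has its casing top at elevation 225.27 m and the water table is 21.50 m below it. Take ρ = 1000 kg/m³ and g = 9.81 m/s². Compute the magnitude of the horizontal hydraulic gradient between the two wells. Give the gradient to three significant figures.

i ≈ 0.0117

Pressure head at P-7: ψ = P/(ρg) = 117.2×1000 / (1000 × 9.81) = 11.95 m.
Total head at P-7: h = z + ψ = 193.84 + 11.95 = 205.79 m.
Total head at P-12: h = 225.27 − 21.50 = 203.77 m.
Head difference: h(P-7) − h(P-12) = 205.79 − 203.77 = 2.02 m.
Hydraulic gradient: i = |Δh| / L = 2.02 / 173 = 0.0117.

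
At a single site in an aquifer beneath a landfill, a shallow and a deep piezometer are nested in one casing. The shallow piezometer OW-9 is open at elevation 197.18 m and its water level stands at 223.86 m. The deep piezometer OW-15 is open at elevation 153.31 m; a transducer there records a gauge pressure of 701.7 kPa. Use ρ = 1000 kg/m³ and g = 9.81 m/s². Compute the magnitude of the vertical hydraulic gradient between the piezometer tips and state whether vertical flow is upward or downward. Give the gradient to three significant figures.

Total head at OW-9: h = 223.86 m (water level in the standpipe).
Pressure head at OW-15: ψ = P/(ρg) = 701.7×1000 / (1000 × 9.81) = 71.53 m.
Total head at OW-15: h = z + ψ = 153.31 + 71.53 = 224.84 m.
Δh = h(OW-9) − h(OW-15) = 223.86 − 224.84 = -0.98 m.
Vertical separation Δz = 197.18 − 153.31 = 43.87 m.
|i_v| = |Δh| / Δz = 0.98 / 43.87 = 0.0223.
Head is higher in the deep piezometer, so vertical flow is upward (discharge condition).

|i_v| ≈ 0.0223; vertical flow is upward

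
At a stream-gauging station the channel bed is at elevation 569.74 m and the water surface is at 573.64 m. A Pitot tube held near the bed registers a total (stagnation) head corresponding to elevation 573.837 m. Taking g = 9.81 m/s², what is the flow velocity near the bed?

v ≈ 1.97 m/s

Near the bed, under hydrostatic conditions, the piezometric head (z + ψ) equals the free-surface elevation, 573.64 m.
Velocity head = total − piezometric = 573.837 − 573.64 = 0.197 m.
v = √(2g·h_v) = √(2 × 9.81 × 0.197) = 1.97 m/s.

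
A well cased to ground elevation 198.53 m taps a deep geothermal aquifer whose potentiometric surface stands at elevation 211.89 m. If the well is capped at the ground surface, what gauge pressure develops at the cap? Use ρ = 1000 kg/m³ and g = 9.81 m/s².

P ≈ 131 kPa

Head above the cap: Δh = 211.89 − 198.53 = 13.36 m.
P = ρgΔh = 1000 × 9.81 × 13.36 = 131062 Pa ≈ 131 kPa.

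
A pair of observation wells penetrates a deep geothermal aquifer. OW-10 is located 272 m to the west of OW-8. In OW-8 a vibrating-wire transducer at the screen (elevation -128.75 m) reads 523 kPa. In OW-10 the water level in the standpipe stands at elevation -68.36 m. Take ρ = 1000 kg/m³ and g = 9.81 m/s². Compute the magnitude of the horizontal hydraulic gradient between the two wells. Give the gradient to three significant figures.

Pressure head at OW-8: ψ = P/(ρg) = 523×1000 / (1000 × 9.81) = 53.31 m.
Total head at OW-8: h = z + ψ = -128.75 + 53.31 = -75.44 m.
Total head at OW-10: h = -68.36 m (water level in the piezometer is the total head).
Head difference: h(OW-8) − h(OW-10) = -75.44 − (-68.36) = -7.08 m.
Hydraulic gradient: i = |Δh| / L = 7.08 / 272 = 0.0260.

i ≈ 0.0260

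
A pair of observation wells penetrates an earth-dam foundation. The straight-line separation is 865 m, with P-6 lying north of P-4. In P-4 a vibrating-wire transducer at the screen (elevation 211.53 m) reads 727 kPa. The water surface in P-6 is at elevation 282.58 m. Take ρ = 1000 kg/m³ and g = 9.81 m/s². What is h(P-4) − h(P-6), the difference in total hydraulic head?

Δh ≈ 3.06 m

Pressure head at P-4: ψ = P/(ρg) = 727×1000 / (1000 × 9.81) = 74.11 m.
Total head at P-4: h = z + ψ = 211.53 + 74.11 = 285.64 m.
Total head at P-6: h = 282.58 m (water level in the piezometer is the total head).
Head difference: h(P-4) − h(P-6) = 285.64 − 282.58 = 3.06 m.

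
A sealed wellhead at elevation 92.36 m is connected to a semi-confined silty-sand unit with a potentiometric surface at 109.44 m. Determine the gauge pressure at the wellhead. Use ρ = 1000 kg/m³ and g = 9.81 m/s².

Head above the cap: Δh = 109.44 − 92.36 = 17.08 m.
P = ρgΔh = 1000 × 9.81 × 17.08 = 167555 Pa ≈ 168 kPa.

P ≈ 168 kPa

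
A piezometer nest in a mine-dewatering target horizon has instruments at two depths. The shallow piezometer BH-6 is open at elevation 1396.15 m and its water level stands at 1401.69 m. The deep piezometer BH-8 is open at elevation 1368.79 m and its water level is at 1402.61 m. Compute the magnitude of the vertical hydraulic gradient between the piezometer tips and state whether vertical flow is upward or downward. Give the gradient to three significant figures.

Total head at BH-6: h = 1401.69 m (water level in the standpipe).
Total head at BH-8: h = 1402.61 m.
Δh = h(BH-6) − h(BH-8) = 1401.69 − 1402.61 = -0.92 m.
Vertical separation Δz = 1396.15 − 1368.79 = 27.36 m.
|i_v| = |Δh| / Δz = 0.92 / 27.36 = 0.0336.
Head is higher in the deep piezometer, so vertical flow is upward (discharge condition).

|i_v| ≈ 0.0336; vertical flow is upward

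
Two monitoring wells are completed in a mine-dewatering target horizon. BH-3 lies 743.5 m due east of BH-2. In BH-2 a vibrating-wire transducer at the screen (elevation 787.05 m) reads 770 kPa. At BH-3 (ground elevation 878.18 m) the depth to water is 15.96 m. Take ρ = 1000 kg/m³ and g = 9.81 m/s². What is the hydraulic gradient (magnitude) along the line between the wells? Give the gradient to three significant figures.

Pressure head at BH-2: ψ = P/(ρg) = 770×1000 / (1000 × 9.81) = 78.49 m.
Total head at BH-2: h = z + ψ = 787.05 + 78.49 = 865.54 m.
Total head at BH-3: h = 878.18 − 15.96 = 862.22 m.
Head difference: h(BH-2) − h(BH-3) = 865.54 − 862.22 = 3.32 m.
Hydraulic gradient: i = |Δh| / L = 3.32 / 743.5 = 0.00447.

i ≈ 0.00447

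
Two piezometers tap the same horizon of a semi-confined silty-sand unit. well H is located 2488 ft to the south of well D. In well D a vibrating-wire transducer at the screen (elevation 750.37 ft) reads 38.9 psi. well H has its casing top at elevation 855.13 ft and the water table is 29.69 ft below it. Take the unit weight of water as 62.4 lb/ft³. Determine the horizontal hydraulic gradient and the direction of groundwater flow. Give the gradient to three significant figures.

i ≈ 0.00591; groundwater flows toward the south

Pressure head at well D: ψ = 144·P/γ = 144 × 38.9 / 62.4 = 89.77 ft.
Total head at well D: h = z + ψ = 750.37 + 89.77 = 840.14 ft.
Total head at well H: h = 855.13 − 29.69 = 825.44 ft.
Head difference: h(well D) − h(well H) = 840.14 − 825.44 = 14.70 ft.
Hydraulic gradient: i = |Δh| / L = 14.70 / 2488 = 0.00591.
Flow is from higher to lower head: from well D toward well H, i.e. toward the south.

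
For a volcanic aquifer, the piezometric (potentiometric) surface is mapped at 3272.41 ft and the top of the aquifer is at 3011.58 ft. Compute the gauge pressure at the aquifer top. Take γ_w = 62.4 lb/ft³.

P ≈ 113 psi

Pressure head at the aquifer top: ψ = h − z = 3272.41 − 3011.58 = 260.83 ft.
P = γψ/144 = 62.4 × 260.83 / 144 = 113 psi.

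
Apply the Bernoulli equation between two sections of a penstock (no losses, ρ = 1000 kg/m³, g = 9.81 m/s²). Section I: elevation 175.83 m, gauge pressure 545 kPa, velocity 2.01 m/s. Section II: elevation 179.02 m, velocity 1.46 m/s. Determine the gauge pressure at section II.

Pressure head at I: ψ₁ = P₁/(ρg) = 545×1000 / (1000 × 9.81) = 55.56 m.
Velocity heads: v₁²/2g = 2.01²/19.62 = 0.206 m; v₂²/2g = 1.46²/19.62 = 0.109 m.
Total head H = z₁ + ψ₁ + v₁²/2g = 175.83 + 55.56 + 0.206 = 231.60 m.
ψ₂ = H − z₂ − v₂²/2g = 231.60 − 179.02 − 0.109 = 52.47 m.
P₂ = ρgψ₂ = 1000 × 9.81 × 52.47 ≈ 515 kPa.

P₂ ≈ 515 kPa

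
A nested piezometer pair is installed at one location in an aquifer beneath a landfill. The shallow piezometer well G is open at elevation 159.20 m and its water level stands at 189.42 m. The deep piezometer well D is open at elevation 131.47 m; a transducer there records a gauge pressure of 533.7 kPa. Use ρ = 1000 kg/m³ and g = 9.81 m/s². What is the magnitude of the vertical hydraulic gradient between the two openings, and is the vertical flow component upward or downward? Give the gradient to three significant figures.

|i_v| ≈ 0.128; vertical flow is downward

Total head at well G: h = 189.42 m (water level in the standpipe).
Pressure head at well D: ψ = P/(ρg) = 533.7×1000 / (1000 × 9.81) = 54.40 m.
Total head at well D: h = z + ψ = 131.47 + 54.40 = 185.87 m.
Δh = h(well G) − h(well D) = 189.42 − 185.87 = 3.55 m.
Vertical separation Δz = 159.20 − 131.47 = 27.73 m.
|i_v| = |Δh| / Δz = 3.55 / 27.73 = 0.128.
Head is higher in the shallow piezometer, so vertical flow is downward (recharge condition).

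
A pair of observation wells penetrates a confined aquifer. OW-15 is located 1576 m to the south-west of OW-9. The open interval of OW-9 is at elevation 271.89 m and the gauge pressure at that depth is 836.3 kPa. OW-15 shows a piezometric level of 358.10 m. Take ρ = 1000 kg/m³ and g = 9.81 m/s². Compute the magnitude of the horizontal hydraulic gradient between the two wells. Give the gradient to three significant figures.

Pressure head at OW-9: ψ = P/(ρg) = 836.3×1000 / (1000 × 9.81) = 85.25 m.
Total head at OW-9: h = z + ψ = 271.89 + 85.25 = 357.14 m.
Total head at OW-15: h = 358.10 m (water level in the piezometer is the total head).
Head difference: h(OW-9) − h(OW-15) = 357.14 − 358.10 = -0.96 m.
Hydraulic gradient: i = |Δh| / L = 0.96 / 1576 = 0.000609.

i ≈ 0.000609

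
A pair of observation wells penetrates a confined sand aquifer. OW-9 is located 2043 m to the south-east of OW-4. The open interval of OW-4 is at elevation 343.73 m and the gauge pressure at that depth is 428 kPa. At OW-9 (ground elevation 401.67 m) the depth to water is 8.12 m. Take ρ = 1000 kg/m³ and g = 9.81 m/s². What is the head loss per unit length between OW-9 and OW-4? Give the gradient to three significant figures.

Pressure head at OW-4: ψ = P/(ρg) = 428×1000 / (1000 × 9.81) = 43.63 m.
Total head at OW-4: h = z + ψ = 343.73 + 43.63 = 387.36 m.
Total head at OW-9: h = 401.67 − 8.12 = 393.55 m.
Head difference: h(OW-4) − h(OW-9) = 387.36 − 393.55 = -6.19 m.
Hydraulic gradient: i = |Δh| / L = 6.19 / 2043 = 0.00303.

i ≈ 0.00303 m/m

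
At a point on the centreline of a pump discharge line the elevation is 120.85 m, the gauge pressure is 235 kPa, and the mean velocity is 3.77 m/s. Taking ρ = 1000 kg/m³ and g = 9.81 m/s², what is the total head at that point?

h ≈ 145.53 m

Pressure head ψ = P/(ρg) = 235×1000 / (1000 × 9.81) = 23.96 m.
Velocity head = v²/(2g) = 3.77² / (2 × 9.81) = 0.724 m.
h = z + ψ + v²/(2g) = 120.85 + 23.96 + 0.724 = 145.53 m.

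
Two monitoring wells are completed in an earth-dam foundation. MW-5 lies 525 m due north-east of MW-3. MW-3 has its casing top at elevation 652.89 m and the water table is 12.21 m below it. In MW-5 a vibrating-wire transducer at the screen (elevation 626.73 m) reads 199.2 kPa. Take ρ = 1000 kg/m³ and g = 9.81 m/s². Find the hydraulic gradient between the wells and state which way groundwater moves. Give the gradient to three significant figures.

i ≈ 0.0121; groundwater flows toward the south-west

Total head at MW-3: h = 652.89 − 12.21 = 640.68 m.
Pressure head at MW-5: ψ = P/(ρg) = 199.2×1000 / (1000 × 9.81) = 20.31 m.
Total head at MW-5: h = z + ψ = 626.73 + 20.31 = 647.04 m.
Head difference: h(MW-3) − h(MW-5) = 640.68 − 647.04 = -6.36 m.
Hydraulic gradient: i = |Δh| / L = 6.36 / 525 = 0.0121.
Flow is from higher to lower head: from MW-5 toward MW-3, i.e. toward the south-west.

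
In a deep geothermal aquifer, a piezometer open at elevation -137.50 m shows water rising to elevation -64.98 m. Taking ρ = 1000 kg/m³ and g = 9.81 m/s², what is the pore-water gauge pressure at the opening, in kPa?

P ≈ 711 kPa

Pressure head ψ = h − z = -64.98 − (-137.50) = 72.52 m.
P = ρgψ = 1000 × 9.81 × 72.52 = 711421 Pa ≈ 711 kPa.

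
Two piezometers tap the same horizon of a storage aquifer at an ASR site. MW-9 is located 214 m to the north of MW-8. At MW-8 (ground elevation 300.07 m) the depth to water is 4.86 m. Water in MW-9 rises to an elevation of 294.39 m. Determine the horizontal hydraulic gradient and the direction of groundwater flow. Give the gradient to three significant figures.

i ≈ 0.00383; groundwater flows toward the north

Total head at MW-8: h = 300.07 − 4.86 = 295.21 m.
Total head at MW-9: h = 294.39 m (water level in the piezometer is the total head).
Head difference: h(MW-8) − h(MW-9) = 295.21 − 294.39 = 0.82 m.
Hydraulic gradient: i = |Δh| / L = 0.82 / 214 = 0.00383.
Flow is from higher to lower head: from MW-8 toward MW-9, i.e. toward the north.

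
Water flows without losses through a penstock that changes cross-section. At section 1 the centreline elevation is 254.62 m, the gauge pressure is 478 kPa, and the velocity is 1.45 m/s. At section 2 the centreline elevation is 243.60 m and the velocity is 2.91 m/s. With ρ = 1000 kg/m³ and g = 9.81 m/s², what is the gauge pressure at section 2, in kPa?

P₂ ≈ 583 kPa

Pressure head at 1: ψ₁ = P₁/(ρg) = 478×1000 / (1000 × 9.81) = 48.73 m.
Velocity heads: v₁²/2g = 1.45²/19.62 = 0.107 m; v₂²/2g = 2.91²/19.62 = 0.432 m.
Total head H = z₁ + ψ₁ + v₁²/2g = 254.62 + 48.73 + 0.107 = 303.46 m.
ψ₂ = H − z₂ − v₂²/2g = 303.46 − 243.60 − 0.432 = 59.43 m.
P₂ = ρgψ₂ = 1000 × 9.81 × 59.43 ≈ 583 kPa.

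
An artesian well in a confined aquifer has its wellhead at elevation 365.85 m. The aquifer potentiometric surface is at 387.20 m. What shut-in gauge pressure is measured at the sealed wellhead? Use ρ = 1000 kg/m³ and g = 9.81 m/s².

P ≈ 209 kPa

Head above the cap: Δh = 387.20 − 365.85 = 21.35 m.
P = ρgΔh = 1000 × 9.81 × 21.35 = 209444 Pa ≈ 209 kPa.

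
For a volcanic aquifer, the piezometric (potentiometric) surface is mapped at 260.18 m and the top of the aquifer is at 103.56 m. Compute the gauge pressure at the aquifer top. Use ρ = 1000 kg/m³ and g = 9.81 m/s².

Pressure head at the aquifer top: ψ = h − z = 260.18 − 103.56 = 156.62 m.
P = ρgψ = 1000 × 9.81 × 156.62 = 1536442 Pa ≈ 1540 kPa.

P ≈ 1540 kPa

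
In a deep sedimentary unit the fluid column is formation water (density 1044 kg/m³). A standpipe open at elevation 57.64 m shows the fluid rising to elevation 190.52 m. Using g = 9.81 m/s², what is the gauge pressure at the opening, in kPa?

P ≈ 1360 kPa

Pressure head ψ = h − z = 190.52 − 57.64 = 132.88 m.
P = ρgψ = 1044 × 9.81 × 132.88 = 1360909 Pa ≈ 1360 kPa.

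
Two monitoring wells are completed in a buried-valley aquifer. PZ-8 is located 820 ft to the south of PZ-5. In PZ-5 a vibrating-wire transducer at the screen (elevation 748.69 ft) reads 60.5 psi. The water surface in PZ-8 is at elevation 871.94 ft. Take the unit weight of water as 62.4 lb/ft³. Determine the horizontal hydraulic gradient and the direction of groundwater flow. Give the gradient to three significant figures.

Pressure head at PZ-5: ψ = 144·P/γ = 144 × 60.5 / 62.4 = 139.62 ft.
Total head at PZ-5: h = z + ψ = 748.69 + 139.62 = 888.31 ft.
Total head at PZ-8: h = 871.94 ft (water level in the piezometer is the total head).
Head difference: h(PZ-5) − h(PZ-8) = 888.31 − 871.94 = 16.37 ft.
Hydraulic gradient: i = |Δh| / L = 16.37 / 820 = 0.0200.
Flow is from higher to lower head: from PZ-5 toward PZ-8, i.e. toward the south.

i ≈ 0.0200; groundwater flows toward the south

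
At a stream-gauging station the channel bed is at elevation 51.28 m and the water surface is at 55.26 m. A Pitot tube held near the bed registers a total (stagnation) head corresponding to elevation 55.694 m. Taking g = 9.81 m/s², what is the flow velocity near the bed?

v ≈ 2.92 m/s

Near the bed, under hydrostatic conditions, the piezometric head (z + ψ) equals the free-surface elevation, 55.26 m.
Velocity head = total − piezometric = 55.694 − 55.26 = 0.434 m.
v = √(2g·h_v) = √(2 × 9.81 × 0.434) = 2.92 m/s.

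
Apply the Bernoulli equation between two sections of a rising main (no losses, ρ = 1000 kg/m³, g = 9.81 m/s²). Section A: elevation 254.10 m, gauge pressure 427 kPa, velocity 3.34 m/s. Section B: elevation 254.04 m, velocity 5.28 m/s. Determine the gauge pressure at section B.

Pressure head at A: ψ₁ = P₁/(ρg) = 427×1000 / (1000 × 9.81) = 43.53 m.
Velocity heads: v₁²/2g = 3.34²/19.62 = 0.569 m; v₂²/2g = 5.28²/19.62 = 1.421 m.
Total head H = z₁ + ψ₁ + v₁²/2g = 254.10 + 43.53 + 0.569 = 298.20 m.
ψ₂ = H − z₂ − v₂²/2g = 298.20 − 254.04 − 1.421 = 42.74 m.
P₂ = ρgψ₂ = 1000 × 9.81 × 42.74 ≈ 419 kPa.

P₂ ≈ 419 kPa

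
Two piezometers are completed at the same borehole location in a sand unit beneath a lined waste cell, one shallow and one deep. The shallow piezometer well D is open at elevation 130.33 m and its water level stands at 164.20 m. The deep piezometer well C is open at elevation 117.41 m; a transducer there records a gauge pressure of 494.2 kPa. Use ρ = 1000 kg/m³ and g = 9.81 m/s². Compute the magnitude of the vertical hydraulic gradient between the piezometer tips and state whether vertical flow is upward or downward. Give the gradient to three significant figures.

|i_v| ≈ 0.278; vertical flow is upward

Total head at well D: h = 164.20 m (water level in the standpipe).
Pressure head at well C: ψ = P/(ρg) = 494.2×1000 / (1000 × 9.81) = 50.38 m.
Total head at well C: h = z + ψ = 117.41 + 50.38 = 167.79 m.
Δh = h(well D) − h(well C) = 164.20 − 167.79 = -3.59 m.
Vertical separation Δz = 130.33 − 117.41 = 12.92 m.
|i_v| = |Δh| / Δz = 3.59 / 12.92 = 0.278.
Head is higher in the deep piezometer, so vertical flow is upward (discharge condition).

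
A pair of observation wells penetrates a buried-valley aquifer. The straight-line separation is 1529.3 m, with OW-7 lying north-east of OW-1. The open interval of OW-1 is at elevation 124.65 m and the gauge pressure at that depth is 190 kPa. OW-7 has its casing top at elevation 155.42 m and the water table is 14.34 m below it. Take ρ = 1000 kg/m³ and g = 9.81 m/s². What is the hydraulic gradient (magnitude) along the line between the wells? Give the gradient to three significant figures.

i ≈ 0.00192

Pressure head at OW-1: ψ = P/(ρg) = 190×1000 / (1000 × 9.81) = 19.37 m.
Total head at OW-1: h = z + ψ = 124.65 + 19.37 = 144.02 m.
Total head at OW-7: h = 155.42 − 14.34 = 141.08 m.
Head difference: h(OW-1) − h(OW-7) = 144.02 − 141.08 = 2.94 m.
Hydraulic gradient: i = |Δh| / L = 2.94 / 1529.3 = 0.00192.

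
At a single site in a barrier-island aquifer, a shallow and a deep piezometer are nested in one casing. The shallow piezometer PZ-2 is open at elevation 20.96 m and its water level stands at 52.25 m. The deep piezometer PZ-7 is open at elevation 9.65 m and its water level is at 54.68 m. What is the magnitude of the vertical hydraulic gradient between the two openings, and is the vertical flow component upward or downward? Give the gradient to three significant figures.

Total head at PZ-2: h = 52.25 m (water level in the standpipe).
Total head at PZ-7: h = 54.68 m.
Δh = h(PZ-2) − h(PZ-7) = 52.25 − 54.68 = -2.43 m.
Vertical separation Δz = 20.96 − 9.65 = 11.31 m.
|i_v| = |Δh| / Δz = 2.43 / 11.31 = 0.215.
Head is higher in the deep piezometer, so vertical flow is upward (discharge condition).

|i_v| ≈ 0.215; vertical flow is upward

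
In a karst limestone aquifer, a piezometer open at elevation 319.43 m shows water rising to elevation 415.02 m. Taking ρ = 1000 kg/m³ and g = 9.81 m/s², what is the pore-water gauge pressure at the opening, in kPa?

P ≈ 938 kPa

Pressure head ψ = h − z = 415.02 − 319.43 = 95.59 m.
P = ρgψ = 1000 × 9.81 × 95.59 = 937738 Pa ≈ 938 kPa.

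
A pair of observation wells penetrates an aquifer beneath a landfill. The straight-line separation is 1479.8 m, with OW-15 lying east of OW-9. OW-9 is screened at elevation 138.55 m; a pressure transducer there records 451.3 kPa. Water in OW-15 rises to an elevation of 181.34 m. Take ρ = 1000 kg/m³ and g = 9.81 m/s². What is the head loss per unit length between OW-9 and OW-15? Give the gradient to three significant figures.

i ≈ 0.00217 m/m

Pressure head at OW-9: ψ = P/(ρg) = 451.3×1000 / (1000 × 9.81) = 46.00 m.
Total head at OW-9: h = z + ψ = 138.55 + 46.00 = 184.55 m.
Total head at OW-15: h = 181.34 m (water level in the piezometer is the total head).
Head difference: h(OW-9) − h(OW-15) = 184.55 − 181.34 = 3.21 m.
Hydraulic gradient: i = |Δh| / L = 3.21 / 1479.8 = 0.00217.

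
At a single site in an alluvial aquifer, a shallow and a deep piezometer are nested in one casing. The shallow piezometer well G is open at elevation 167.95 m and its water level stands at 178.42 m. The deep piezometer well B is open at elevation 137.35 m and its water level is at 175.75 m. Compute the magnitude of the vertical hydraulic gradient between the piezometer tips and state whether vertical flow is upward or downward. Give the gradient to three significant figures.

|i_v| ≈ 0.0873; vertical flow is downward

Total head at well G: h = 178.42 m (water level in the standpipe).
Total head at well B: h = 175.75 m.
Δh = h(well G) − h(well B) = 178.42 − 175.75 = 2.67 m.
Vertical separation Δz = 167.95 − 137.35 = 30.60 m.
|i_v| = |Δh| / Δz = 2.67 / 30.60 = 0.0873.
Head is higher in the shallow piezometer, so vertical flow is downward (recharge condition).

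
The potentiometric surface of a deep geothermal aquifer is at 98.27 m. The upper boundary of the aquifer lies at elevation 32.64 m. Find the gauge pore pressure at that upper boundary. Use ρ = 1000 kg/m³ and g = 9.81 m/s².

Pressure head at the aquifer top: ψ = h − z = 98.27 − 32.64 = 65.63 m.
P = ρgψ = 1000 × 9.81 × 65.63 = 643830 Pa ≈ 644 kPa.

P ≈ 644 kPa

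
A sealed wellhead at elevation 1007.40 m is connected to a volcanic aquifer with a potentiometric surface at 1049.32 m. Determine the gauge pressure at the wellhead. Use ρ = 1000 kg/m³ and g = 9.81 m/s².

Head above the cap: Δh = 1049.32 − 1007.40 = 41.92 m.
P = ρgΔh = 1000 × 9.81 × 41.92 = 411235 Pa ≈ 411 kPa.

P ≈ 411 kPa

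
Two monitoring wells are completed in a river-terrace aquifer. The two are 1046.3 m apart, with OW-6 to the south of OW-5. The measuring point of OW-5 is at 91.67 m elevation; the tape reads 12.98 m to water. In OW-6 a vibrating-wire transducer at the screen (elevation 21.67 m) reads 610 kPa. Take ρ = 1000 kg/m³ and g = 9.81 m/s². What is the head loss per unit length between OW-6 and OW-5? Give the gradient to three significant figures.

Total head at OW-5: h = 91.67 − 12.98 = 78.69 m.
Pressure head at OW-6: ψ = P/(ρg) = 610×1000 / (1000 × 9.81) = 62.18 m.
Total head at OW-6: h = z + ψ = 21.67 + 62.18 = 83.85 m.
Head difference: h(OW-5) − h(OW-6) = 78.69 − 83.85 = -5.16 m.
Hydraulic gradient: i = |Δh| / L = 5.16 / 1046.3 = 0.00493.

i ≈ 0.00493 m/m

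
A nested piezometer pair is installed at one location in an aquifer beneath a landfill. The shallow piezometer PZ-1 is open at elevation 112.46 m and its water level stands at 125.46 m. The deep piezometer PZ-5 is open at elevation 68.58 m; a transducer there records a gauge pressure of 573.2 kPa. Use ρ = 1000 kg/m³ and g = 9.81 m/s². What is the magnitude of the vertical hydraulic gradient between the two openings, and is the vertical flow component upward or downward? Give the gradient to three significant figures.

|i_v| ≈ 0.0353; vertical flow is upward

Total head at PZ-1: h = 125.46 m (water level in the standpipe).
Pressure head at PZ-5: ψ = P/(ρg) = 573.2×1000 / (1000 × 9.81) = 58.43 m.
Total head at PZ-5: h = z + ψ = 68.58 + 58.43 = 127.01 m.
Δh = h(PZ-1) − h(PZ-5) = 125.46 − 127.01 = -1.55 m.
Vertical separation Δz = 112.46 − 68.58 = 43.88 m.
|i_v| = |Δh| / Δz = 1.55 / 43.88 = 0.0353.
Head is higher in the deep piezometer, so vertical flow is upward (discharge condition).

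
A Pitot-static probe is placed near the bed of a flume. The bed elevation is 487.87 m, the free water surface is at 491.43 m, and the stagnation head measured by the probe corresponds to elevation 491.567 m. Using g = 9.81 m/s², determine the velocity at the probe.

Near the bed, under hydrostatic conditions, the piezometric head (z + ψ) equals the free-surface elevation, 491.43 m.
Velocity head = total − piezometric = 491.567 − 491.43 = 0.137 m.
v = √(2g·h_v) = √(2 × 9.81 × 0.137) = 1.64 m/s.

v ≈ 1.64 m/s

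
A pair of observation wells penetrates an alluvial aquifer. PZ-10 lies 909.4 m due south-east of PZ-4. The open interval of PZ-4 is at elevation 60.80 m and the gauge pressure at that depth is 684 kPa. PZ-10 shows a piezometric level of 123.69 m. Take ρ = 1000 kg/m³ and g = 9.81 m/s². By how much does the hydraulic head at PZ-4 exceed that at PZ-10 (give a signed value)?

Δh ≈ 6.83 m

Pressure head at PZ-4: ψ = P/(ρg) = 684×1000 / (1000 × 9.81) = 69.72 m.
Total head at PZ-4: h = z + ψ = 60.80 + 69.72 = 130.52 m.
Total head at PZ-10: h = 123.69 m (water level in the piezometer is the total head).
Head difference: h(PZ-4) − h(PZ-10) = 130.52 − 123.69 = 6.83 m.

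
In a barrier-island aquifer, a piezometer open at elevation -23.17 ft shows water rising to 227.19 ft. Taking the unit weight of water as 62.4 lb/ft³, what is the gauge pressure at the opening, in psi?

P ≈ 108 psi

Pressure head ψ = h − z = 227.19 − (-23.17) = 250.36 ft.
P = γ·ψ / 144 = 62.4 × 250.36 / 144 = 108 psi.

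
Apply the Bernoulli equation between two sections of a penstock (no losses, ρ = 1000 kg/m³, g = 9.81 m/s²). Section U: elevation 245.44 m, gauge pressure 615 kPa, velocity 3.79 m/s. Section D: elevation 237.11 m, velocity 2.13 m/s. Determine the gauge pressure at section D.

P₂ ≈ 702 kPa

Pressure head at U: ψ₁ = P₁/(ρg) = 615×1000 / (1000 × 9.81) = 62.69 m.
Velocity heads: v₁²/2g = 3.79²/19.62 = 0.732 m; v₂²/2g = 2.13²/19.62 = 0.231 m.
Total head H = z₁ + ψ₁ + v₁²/2g = 245.44 + 62.69 + 0.732 = 308.86 m.
ψ₂ = H − z₂ − v₂²/2g = 308.86 − 237.11 − 0.231 = 71.52 m.
P₂ = ρgψ₂ = 1000 × 9.81 × 71.52 ≈ 702 kPa.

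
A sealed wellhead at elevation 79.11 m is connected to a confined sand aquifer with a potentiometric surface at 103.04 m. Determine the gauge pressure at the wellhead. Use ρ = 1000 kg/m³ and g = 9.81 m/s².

P ≈ 235 kPa

Head above the cap: Δh = 103.04 − 79.11 = 23.93 m.
P = ρgΔh = 1000 × 9.81 × 23.93 = 234753 Pa ≈ 235 kPa.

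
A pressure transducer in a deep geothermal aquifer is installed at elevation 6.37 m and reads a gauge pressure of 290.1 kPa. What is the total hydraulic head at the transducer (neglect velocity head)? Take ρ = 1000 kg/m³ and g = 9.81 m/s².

h ≈ 35.94 m

ψ = P/(ρg) = 290.1×1000 / (1000 × 9.81) = 29.57 m.
h = z + ψ = 6.37 + 29.57 = 35.94 m.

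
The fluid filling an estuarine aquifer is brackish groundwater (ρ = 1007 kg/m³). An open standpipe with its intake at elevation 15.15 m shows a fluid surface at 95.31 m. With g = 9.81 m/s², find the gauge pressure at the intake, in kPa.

P ≈ 792 kPa

Pressure head ψ = h − z = 95.31 − 15.15 = 80.16 m.
P = ρgψ = 1007 × 9.81 × 80.16 = 791874 Pa ≈ 792 kPa.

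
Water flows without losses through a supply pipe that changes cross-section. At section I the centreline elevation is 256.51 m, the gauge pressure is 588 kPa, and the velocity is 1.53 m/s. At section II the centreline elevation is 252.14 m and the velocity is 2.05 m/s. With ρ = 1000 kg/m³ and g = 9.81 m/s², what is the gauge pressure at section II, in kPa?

Pressure head at I: ψ₁ = P₁/(ρg) = 588×1000 / (1000 × 9.81) = 59.94 m.
Velocity heads: v₁²/2g = 1.53²/19.62 = 0.119 m; v₂²/2g = 2.05²/19.62 = 0.214 m.
Total head H = z₁ + ψ₁ + v₁²/2g = 256.51 + 59.94 + 0.119 = 316.57 m.
ψ₂ = H − z₂ − v₂²/2g = 316.57 − 252.14 − 0.214 = 64.22 m.
P₂ = ρgψ₂ = 1000 × 9.81 × 64.22 ≈ 630 kPa.

P₂ ≈ 630 kPa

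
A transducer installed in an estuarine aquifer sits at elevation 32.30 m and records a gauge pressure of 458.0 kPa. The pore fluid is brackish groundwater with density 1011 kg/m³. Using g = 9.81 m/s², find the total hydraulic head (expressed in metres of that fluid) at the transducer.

ψ = P/(ρg) = 458.0×1000 / (1011 × 9.81) = 46.18 m.
h = z + ψ = 32.30 + 46.18 = 78.48 m.

h ≈ 78.48 m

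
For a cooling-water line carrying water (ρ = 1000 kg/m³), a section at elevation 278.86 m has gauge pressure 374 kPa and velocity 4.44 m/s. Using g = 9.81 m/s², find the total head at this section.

Pressure head ψ = P/(ρg) = 374×1000 / (1000 × 9.81) = 38.12 m.
Velocity head = v²/(2g) = 4.44² / (2 × 9.81) = 1.005 m.
h = z + ψ + v²/(2g) = 278.86 + 38.12 + 1.005 = 317.99 m.

h ≈ 317.99 m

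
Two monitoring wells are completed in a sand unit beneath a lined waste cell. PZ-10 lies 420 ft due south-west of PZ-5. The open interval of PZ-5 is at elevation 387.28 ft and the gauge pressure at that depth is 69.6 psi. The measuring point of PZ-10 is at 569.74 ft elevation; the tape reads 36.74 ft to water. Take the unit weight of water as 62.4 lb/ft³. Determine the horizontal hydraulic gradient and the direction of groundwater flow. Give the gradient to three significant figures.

Pressure head at PZ-5: ψ = 144·P/γ = 144 × 69.6 / 62.4 = 160.62 ft.
Total head at PZ-5: h = z + ψ = 387.28 + 160.62 = 547.90 ft.
Total head at PZ-10: h = 569.74 − 36.74 = 533.00 ft.
Head difference: h(PZ-5) − h(PZ-10) = 547.90 − 533.00 = 14.90 ft.
Hydraulic gradient: i = |Δh| / L = 14.90 / 420 = 0.0355.
Flow is from higher to lower head: from PZ-5 toward PZ-10, i.e. toward the south-west.

i ≈ 0.0355; groundwater flows toward the south-west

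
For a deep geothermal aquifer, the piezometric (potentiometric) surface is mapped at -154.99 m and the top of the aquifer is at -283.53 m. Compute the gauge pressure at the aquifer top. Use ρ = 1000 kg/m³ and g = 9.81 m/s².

P ≈ 1260 kPa

Pressure head at the aquifer top: ψ = h − z = -154.99 − (-283.53) = 128.54 m.
P = ρgψ = 1000 × 9.81 × 128.54 = 1260977 Pa ≈ 1260 kPa.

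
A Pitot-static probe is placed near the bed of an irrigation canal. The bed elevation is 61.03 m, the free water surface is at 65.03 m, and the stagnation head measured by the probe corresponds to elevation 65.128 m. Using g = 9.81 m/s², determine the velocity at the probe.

Near the bed, under hydrostatic conditions, the piezometric head (z + ψ) equals the free-surface elevation, 65.03 m.
Velocity head = total − piezometric = 65.128 − 65.03 = 0.098 m.
v = √(2g·h_v) = √(2 × 9.81 × 0.098) = 1.39 m/s.

v ≈ 1.39 m/s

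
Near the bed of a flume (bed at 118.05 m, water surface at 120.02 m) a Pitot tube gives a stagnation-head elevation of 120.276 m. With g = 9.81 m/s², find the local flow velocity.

Near the bed, under hydrostatic conditions, the piezometric head (z + ψ) equals the free-surface elevation, 120.02 m.
Velocity head = total − piezometric = 120.276 − 120.02 = 0.256 m.
v = √(2g·h_v) = √(2 × 9.81 × 0.256) = 2.24 m/s.

v ≈ 2.24 m/s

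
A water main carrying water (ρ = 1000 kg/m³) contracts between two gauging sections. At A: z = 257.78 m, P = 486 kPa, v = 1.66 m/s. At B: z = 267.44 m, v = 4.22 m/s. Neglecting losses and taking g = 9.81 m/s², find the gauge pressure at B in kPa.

P₂ ≈ 384 kPa

Pressure head at A: ψ₁ = P₁/(ρg) = 486×1000 / (1000 × 9.81) = 49.54 m.
Velocity heads: v₁²/2g = 1.66²/19.62 = 0.140 m; v₂²/2g = 4.22²/19.62 = 0.908 m.
Total head H = z₁ + ψ₁ + v₁²/2g = 257.78 + 49.54 + 0.140 = 307.46 m.
ψ₂ = H − z₂ − v₂²/2g = 307.46 − 267.44 − 0.908 = 39.11 m.
P₂ = ρgψ₂ = 1000 × 9.81 × 39.11 ≈ 384 kPa.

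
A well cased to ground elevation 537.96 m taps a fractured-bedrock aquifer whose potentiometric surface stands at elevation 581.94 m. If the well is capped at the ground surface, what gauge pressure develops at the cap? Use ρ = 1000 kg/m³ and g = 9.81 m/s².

P ≈ 431 kPa

Head above the cap: Δh = 581.94 − 537.96 = 43.98 m.
P = ρgΔh = 1000 × 9.81 × 43.98 = 431444 Pa ≈ 431 kPa.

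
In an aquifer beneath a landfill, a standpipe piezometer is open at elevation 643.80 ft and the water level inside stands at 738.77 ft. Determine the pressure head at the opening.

Total head h = 738.77 ft (the water-surface elevation in the piezometer).
Pressure head ψ = h − z = 738.77 − 643.80 = 94.97 ft.

ψ ≈ 94.97 ft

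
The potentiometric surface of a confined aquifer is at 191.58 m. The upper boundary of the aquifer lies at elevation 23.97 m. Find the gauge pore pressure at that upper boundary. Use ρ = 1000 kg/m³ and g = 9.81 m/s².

Pressure head at the aquifer top: ψ = h − z = 191.58 − 23.97 = 167.61 m.
P = ρgψ = 1000 × 9.81 × 167.61 = 1644254 Pa ≈ 1640 kPa.

P ≈ 1640 kPa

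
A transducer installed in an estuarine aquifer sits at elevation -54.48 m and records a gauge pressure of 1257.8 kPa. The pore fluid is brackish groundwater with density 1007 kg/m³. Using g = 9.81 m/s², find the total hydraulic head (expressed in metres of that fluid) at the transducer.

h ≈ 72.84 m

ψ = P/(ρg) = 1257.8×1000 / (1007 × 9.81) = 127.32 m.
h = z + ψ = -54.48 + 127.32 = 72.84 m.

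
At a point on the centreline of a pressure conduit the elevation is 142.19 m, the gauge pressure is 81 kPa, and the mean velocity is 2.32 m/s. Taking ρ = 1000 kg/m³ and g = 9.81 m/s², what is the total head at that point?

Pressure head ψ = P/(ρg) = 81×1000 / (1000 × 9.81) = 8.26 m.
Velocity head = v²/(2g) = 2.32² / (2 × 9.81) = 0.274 m.
h = z + ψ + v²/(2g) = 142.19 + 8.26 + 0.274 = 150.72 m.

h ≈ 150.72 m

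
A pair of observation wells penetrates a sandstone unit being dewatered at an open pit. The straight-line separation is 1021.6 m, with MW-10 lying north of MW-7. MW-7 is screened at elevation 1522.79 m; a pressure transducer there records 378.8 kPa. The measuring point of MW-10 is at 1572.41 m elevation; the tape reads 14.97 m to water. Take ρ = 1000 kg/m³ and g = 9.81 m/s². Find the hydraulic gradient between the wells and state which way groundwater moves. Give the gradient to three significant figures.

Pressure head at MW-7: ψ = P/(ρg) = 378.8×1000 / (1000 × 9.81) = 38.61 m.
Total head at MW-7: h = z + ψ = 1522.79 + 38.61 = 1561.40 m.
Total head at MW-10: h = 1572.41 − 14.97 = 1557.44 m.
Head difference: h(MW-7) − h(MW-10) = 1561.40 − 1557.44 = 3.96 m.
Hydraulic gradient: i = |Δh| / L = 3.96 / 1021.6 = 0.00388.
Flow is from higher to lower head: from MW-7 toward MW-10, i.e. toward the north.

i ≈ 0.00388; groundwater flows toward the north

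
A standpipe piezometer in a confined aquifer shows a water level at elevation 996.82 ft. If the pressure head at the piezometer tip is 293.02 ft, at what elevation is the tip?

z = h − ψ = 996.82 − 293.02 = 703.80 ft.

z ≈ 703.80 ft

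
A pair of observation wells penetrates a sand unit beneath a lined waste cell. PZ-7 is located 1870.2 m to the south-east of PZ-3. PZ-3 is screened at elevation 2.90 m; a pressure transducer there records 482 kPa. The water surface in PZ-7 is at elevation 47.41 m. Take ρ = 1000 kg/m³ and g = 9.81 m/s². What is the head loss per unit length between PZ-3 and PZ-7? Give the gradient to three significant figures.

Pressure head at PZ-3: ψ = P/(ρg) = 482×1000 / (1000 × 9.81) = 49.13 m.
Total head at PZ-3: h = z + ψ = 2.90 + 49.13 = 52.03 m.
Total head at PZ-7: h = 47.41 m (water level in the piezometer is the total head).
Head difference: h(PZ-3) − h(PZ-7) = 52.03 − 47.41 = 4.62 m.
Hydraulic gradient: i = |Δh| / L = 4.62 / 1870.2 = 0.00247.

i ≈ 0.00247 m/m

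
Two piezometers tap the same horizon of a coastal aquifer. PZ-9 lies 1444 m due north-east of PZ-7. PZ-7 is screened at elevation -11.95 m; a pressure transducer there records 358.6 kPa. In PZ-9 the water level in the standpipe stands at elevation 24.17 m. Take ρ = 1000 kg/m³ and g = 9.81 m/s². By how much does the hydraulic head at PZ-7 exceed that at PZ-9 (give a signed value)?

Pressure head at PZ-7: ψ = P/(ρg) = 358.6×1000 / (1000 × 9.81) = 36.55 m.
Total head at PZ-7: h = z + ψ = -11.95 + 36.55 = 24.60 m.
Total head at PZ-9: h = 24.17 m (water level in the piezometer is the total head).
Head difference: h(PZ-7) − h(PZ-9) = 24.60 − 24.17 = 0.43 m.

Δh ≈ 0.43 m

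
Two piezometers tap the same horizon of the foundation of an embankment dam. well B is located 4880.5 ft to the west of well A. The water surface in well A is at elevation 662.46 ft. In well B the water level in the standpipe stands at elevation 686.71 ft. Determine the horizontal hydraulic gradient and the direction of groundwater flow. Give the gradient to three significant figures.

i ≈ 0.00497; groundwater flows toward the east

Total head at well A: h = 662.46 ft (water level in the piezometer is the total head).
Total head at well B: h = 686.71 ft (water level in the piezometer is the total head).
Head difference: h(well A) − h(well B) = 662.46 − 686.71 = -24.25 ft.
Hydraulic gradient: i = |Δh| / L = 24.25 / 4880.5 = 0.00497.
Flow is from higher to lower head: from well B toward well A, i.e. toward the east.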